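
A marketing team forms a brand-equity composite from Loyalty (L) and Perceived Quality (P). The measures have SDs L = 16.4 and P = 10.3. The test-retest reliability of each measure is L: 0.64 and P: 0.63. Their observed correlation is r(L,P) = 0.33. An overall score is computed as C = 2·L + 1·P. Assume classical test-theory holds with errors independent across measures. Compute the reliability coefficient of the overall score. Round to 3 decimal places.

0.696

Var(C) = 2²·16.4² + 10.3² + 2·[2·16.4·10.3·0.33] = 1181.93 + 222.974 = 1404.9.
Under uncorrelated errors the observed covariances equal the true-score covariances, so only the own-variance terms attenuate.
True-score variance = [2²·16.4²·0.64 + 10.3²·0.63] + 222.974 = 755.374 + 222.974 = 978.349.
Reliability = 978.349 / 1404.9 = 0.696.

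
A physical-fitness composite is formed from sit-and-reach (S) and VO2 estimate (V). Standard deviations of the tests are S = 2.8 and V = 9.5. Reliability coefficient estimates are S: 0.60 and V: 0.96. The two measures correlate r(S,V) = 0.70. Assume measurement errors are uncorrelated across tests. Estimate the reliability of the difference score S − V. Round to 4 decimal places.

Var(S−V) = 2.8² + 9.5² − 2·2.8·9.5·0.70 = 98.09 − 37.24 = 60.85.
Because errors are independent across components, Cov(Tᵢ,Tⱼ) = Cov(Xᵢ,Xⱼ); the off-diagonal part of the true-score variance is the same as above.
True-score variance = [2.8²·0.60 + 9.5²·0.96] − 37.24 = 91.344 − 37.24 = 54.104.
Reliability = 54.104 / 60.85 = 0.8891.

0.8891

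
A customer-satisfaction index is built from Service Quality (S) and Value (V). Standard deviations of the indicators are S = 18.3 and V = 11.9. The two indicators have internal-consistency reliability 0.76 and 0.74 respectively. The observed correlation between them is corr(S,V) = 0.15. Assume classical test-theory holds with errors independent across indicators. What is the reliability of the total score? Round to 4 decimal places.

Var(S+V) = 18.3² + 11.9² + 2·[18.3·11.9·0.15] = 476.5 + 65.331 = 541.831.
Because errors are independent across components, Cov(Tᵢ,Tⱼ) = Cov(Xᵢ,Xⱼ); the off-diagonal part of the true-score variance is the same as above.
True-score variance = [18.3²·0.76 + 11.9²·0.74] + 65.331 = 359.308 + 65.331 = 424.639.
Reliability = 424.639 / 541.831 = 0.7837.

0.7837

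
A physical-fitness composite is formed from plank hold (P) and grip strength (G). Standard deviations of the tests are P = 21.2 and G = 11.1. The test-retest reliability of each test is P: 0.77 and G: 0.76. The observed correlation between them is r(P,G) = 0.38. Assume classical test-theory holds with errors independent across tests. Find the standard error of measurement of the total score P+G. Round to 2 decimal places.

Var(total) = 572.65 + 178.843 = 751.493.
True-score variance = 439.708 + 178.843 = 618.552, so reliability = 0.8231.
Error variance = 751.493 − 618.552 = 132.942; SEM = √132.942 = 11.53.

11.53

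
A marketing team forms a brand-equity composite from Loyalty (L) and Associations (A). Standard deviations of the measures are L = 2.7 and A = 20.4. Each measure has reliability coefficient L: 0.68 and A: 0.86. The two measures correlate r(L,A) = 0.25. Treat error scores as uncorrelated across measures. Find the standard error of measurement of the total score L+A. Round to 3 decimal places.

Var(total) = 423.45 + 27.54 = 450.99.
True-score variance = 362.855 + 27.54 = 390.395, so reliability = 0.8656.
Error variance = 450.99 − 390.395 = 60.5952; SEM = √60.5952 = 7.784.

7.784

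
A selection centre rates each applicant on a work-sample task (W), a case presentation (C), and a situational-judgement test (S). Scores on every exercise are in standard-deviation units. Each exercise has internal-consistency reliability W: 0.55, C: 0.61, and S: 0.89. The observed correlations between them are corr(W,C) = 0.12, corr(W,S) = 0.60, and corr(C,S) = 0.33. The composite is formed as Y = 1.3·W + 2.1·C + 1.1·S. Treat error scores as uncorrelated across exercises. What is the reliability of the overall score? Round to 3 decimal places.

0.767

Var(Y) = 1.3² + 2.1² + 1.1² + 2·[2.73·0.12 + 1.43·0.60 + 2.31·0.33] = 7.31 + 3.8958 = 11.2058.
With uncorrelated errors the cross-covariances are all true-score covariance, so they carry over unchanged; only the diagonal terms shrink to ρᵢσᵢ².
True-score variance = [1.3²·0.55 + 2.1²·0.61 + 1.1²·0.89] + 3.8958 = 4.6965 + 3.8958 = 8.5923.
Reliability = 8.5923 / 11.2058 = 0.767.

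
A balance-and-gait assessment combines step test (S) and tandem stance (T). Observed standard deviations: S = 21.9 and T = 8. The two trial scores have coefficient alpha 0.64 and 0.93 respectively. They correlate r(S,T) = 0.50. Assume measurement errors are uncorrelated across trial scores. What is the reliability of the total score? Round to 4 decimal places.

Var(S+T) = 21.9² + 8² + 2·[21.9·8·0.50] = 543.61 + 175.2 = 718.81.
Because errors are independent across components, Cov(Tᵢ,Tⱼ) = Cov(Xᵢ,Xⱼ); the off-diagonal part of the true-score variance is the same as above.
True-score variance = [21.9²·0.64 + 8²·0.93] + 175.2 = 366.47 + 175.2 = 541.67.
Reliability = 541.67 / 718.81 = 0.7536.

0.7536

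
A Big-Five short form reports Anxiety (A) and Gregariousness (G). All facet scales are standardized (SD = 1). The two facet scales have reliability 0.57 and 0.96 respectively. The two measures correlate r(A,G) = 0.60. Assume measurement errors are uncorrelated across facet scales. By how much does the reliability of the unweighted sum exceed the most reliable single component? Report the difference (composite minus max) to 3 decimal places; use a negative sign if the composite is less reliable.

Var(sum) = 2 + 1.2 = 3.2; true-score variance = 1.53 + 1.2 = 2.73; composite reliability = 0.8531.
Max component reliability = 0.9600.
Difference = 0.8531 − 0.9600 = -0.107.

-0.107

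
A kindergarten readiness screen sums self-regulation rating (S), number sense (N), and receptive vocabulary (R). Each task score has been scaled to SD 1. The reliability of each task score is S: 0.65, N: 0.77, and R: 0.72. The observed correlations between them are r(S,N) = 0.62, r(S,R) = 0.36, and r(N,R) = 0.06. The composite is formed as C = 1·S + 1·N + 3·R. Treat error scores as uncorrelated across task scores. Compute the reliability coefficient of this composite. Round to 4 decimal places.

0.7900

Var(C) = 1 + 1 + 3² + 2·[0.62 + 3·0.36 + 3·0.06] = 11 + 3.76 = 14.76.
With uncorrelated errors the cross-covariances are all true-score covariance, so they carry over unchanged; only the diagonal terms shrink to ρᵢσᵢ².
True-score variance = [0.65 + 0.77 + 3²·0.72] + 3.76 = 7.9 + 3.76 = 11.66.
Reliability = 11.66 / 14.76 = 0.7900.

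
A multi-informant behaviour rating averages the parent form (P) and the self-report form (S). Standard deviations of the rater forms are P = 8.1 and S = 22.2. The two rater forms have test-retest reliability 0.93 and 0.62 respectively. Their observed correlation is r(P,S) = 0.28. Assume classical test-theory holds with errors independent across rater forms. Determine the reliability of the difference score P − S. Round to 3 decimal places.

Var(P−S) = 8.1² + 22.2² − 2·8.1·22.2·0.28 = 558.45 − 100.699 = 457.751.
Under uncorrelated errors the observed covariances equal the true-score covariances, so only the own-variance terms attenuate.
True-score variance = [8.1²·0.93 + 22.2²·0.62] − 100.699 = 366.578 − 100.699 = 265.879.
Reliability = 265.879 / 457.751 = 0.581.

0.581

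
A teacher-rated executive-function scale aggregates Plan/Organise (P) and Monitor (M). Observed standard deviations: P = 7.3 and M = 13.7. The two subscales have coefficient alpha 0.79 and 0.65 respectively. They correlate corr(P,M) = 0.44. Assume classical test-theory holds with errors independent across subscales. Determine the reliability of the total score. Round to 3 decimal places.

Var(P+M) = 7.3² + 13.7² + 2·[7.3·13.7·0.44] = 240.98 + 88.0088 = 328.989.
Because errors are independent across components, Cov(Tᵢ,Tⱼ) = Cov(Xᵢ,Xⱼ); the off-diagonal part of the true-score variance is the same as above.
True-score variance = [7.3²·0.79 + 13.7²·0.65] + 88.0088 = 164.098 + 88.0088 = 252.106.
Reliability = 252.106 / 328.989 = 0.766.

0.766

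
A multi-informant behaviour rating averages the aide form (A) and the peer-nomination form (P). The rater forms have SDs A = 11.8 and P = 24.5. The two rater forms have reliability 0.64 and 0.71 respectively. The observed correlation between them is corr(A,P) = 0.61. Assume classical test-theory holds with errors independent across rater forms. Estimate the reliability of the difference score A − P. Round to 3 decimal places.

0.420

Var(A−P) = 11.8² + 24.5² − 2·11.8·24.5·0.61 = 739.49 − 352.702 = 386.788.
With uncorrelated errors the cross-covariances are all true-score covariance, so they carry over unchanged; only the diagonal terms shrink to ρᵢσᵢ².
True-score variance = [11.8²·0.64 + 24.5²·0.71] − 352.702 = 515.291 − 352.702 = 162.589.
Reliability = 162.589 / 386.788 = 0.420.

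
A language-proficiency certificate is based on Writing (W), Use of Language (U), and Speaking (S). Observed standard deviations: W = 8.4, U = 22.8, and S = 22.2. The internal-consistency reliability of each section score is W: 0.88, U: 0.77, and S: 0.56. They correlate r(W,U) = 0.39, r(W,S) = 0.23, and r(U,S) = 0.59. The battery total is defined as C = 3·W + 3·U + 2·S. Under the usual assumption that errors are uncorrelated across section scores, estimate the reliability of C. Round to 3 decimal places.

0.841

Var(C) = 3²·8.4² + 3²·22.8² + 2²·22.2² + 2·[9·8.4·22.8·0.39 + 6·8.4·22.2·0.23 + 6·22.8·22.2·0.59] = 7284.96 + 5442.77 = 12727.7.
Under uncorrelated errors the observed covariances equal the true-score covariances, so only the own-variance terms attenuate.
True-score variance = [3²·8.4²·0.88 + 3²·22.8²·0.77 + 2²·22.2²·0.56] + 5442.77 = 5265.29 + 5442.77 = 10708.1.
Reliability = 10708.1 / 12727.7 = 0.841.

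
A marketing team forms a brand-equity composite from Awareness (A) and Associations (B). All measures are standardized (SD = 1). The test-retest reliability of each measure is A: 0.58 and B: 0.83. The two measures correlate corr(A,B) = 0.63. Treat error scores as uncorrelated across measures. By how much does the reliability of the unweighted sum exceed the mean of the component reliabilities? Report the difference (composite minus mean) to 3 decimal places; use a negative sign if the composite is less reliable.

Var(sum) = 2 + 1.26 = 3.26; true-score variance = 1.41 + 1.26 = 2.67; composite reliability = 0.8190.
Mean component reliability = 0.7050.
Difference = 0.8190 − 0.7050 = 0.114.

0.114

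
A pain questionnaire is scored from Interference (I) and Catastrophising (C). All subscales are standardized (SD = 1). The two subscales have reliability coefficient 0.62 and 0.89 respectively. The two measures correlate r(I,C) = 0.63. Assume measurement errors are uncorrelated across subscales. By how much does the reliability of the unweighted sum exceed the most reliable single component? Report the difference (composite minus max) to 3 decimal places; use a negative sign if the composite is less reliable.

-0.040

Var(sum) = 2 + 1.26 = 3.26; true-score variance = 1.51 + 1.26 = 2.77; composite reliability = 0.8497.
Max component reliability = 0.8900.
Difference = 0.8497 − 0.8900 = -0.040.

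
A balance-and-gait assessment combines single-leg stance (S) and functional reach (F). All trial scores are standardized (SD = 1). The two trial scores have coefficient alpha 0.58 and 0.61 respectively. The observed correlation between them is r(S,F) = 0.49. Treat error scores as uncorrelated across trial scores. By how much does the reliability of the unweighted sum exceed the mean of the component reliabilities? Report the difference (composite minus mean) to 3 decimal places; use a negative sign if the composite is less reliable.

0.133

Var(sum) = 2 + 0.98 = 2.98; true-score variance = 1.19 + 0.98 = 2.17; composite reliability = 0.7282.
Mean component reliability = 0.5950.
Difference = 0.7282 − 0.5950 = 0.133.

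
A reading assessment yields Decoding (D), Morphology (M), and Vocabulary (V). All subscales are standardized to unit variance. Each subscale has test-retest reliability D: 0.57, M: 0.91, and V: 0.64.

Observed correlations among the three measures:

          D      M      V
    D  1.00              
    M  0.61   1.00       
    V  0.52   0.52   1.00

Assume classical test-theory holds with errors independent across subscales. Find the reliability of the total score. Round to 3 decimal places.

Var(D+M+V) = 3 + 2·[0.61 + 0.52 + 0.52] = 3 + 3.3 = 6.3.
Under uncorrelated errors the observed covariances equal the true-score covariances, so only the own-variance terms attenuate.
True-score variance = [0.57 + 0.91 + 0.64] + 3.3 = 2.12 + 3.3 = 5.42.
Reliability = 5.42 / 6.3 = 0.860.

0.860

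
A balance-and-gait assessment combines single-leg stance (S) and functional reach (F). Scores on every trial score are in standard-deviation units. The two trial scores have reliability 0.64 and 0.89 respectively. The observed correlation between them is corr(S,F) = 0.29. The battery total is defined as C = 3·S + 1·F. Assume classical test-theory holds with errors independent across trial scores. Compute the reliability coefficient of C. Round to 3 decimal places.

Var(C) = 3² + 1 + 2·[3·0.29] = 10 + 1.74 = 11.74.
Under uncorrelated errors the observed covariances equal the true-score covariances, so only the own-variance terms attenuate.
True-score variance = [3²·0.64 + 0.89] + 1.74 = 6.65 + 1.74 = 8.39.
Reliability = 8.39 / 11.74 = 0.715.

0.715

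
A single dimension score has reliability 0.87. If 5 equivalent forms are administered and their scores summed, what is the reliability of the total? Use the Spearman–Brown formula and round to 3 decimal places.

0.971

ρ_k = kρ / (1 + (k−1)ρ) = 5·0.87 / (1 + 4·0.87) = 4.350 / 4.480 = 0.971.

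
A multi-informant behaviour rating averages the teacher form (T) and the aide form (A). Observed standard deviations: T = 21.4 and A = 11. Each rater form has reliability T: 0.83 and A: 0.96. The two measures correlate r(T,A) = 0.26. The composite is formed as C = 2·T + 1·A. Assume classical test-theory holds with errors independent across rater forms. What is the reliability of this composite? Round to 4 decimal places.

Var(C) = 2²·21.4² + 11² + 2·[2·21.4·11·0.26] = 1952.84 + 244.816 = 2197.66.
Because errors are independent across components, Cov(Tᵢ,Tⱼ) = Cov(Xᵢ,Xⱼ); the off-diagonal part of the true-score variance is the same as above.
True-score variance = [2²·21.4²·0.83 + 11²·0.96] + 244.816 = 1636.59 + 244.816 = 1881.4.
Reliability = 1881.4 / 2197.66 = 0.8561.

0.8561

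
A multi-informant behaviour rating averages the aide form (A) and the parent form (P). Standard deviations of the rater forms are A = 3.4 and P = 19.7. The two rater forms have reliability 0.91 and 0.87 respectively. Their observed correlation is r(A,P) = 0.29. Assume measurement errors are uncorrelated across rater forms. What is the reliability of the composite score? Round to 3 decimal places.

Var(A+P) = 3.4² + 19.7² + 2·[3.4·19.7·0.29] = 399.65 + 38.8484 = 438.498.
With uncorrelated errors the cross-covariances are all true-score covariance, so they carry over unchanged; only the diagonal terms shrink to ρᵢσᵢ².
True-score variance = [3.4²·0.91 + 19.7²·0.87] + 38.8484 = 348.158 + 38.8484 = 387.006.
Reliability = 387.006 / 438.498 = 0.883.

0.883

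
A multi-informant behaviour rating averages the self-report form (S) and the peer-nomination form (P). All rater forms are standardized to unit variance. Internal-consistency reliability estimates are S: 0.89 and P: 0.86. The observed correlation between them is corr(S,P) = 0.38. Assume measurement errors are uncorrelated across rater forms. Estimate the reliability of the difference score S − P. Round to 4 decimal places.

0.7984

Var(S−P) = 1 + 1 − 2·0.38 = 2 − 0.76 = 1.24.
Under uncorrelated errors the observed covariances equal the true-score covariances, so only the own-variance terms attenuate.
True-score variance = [0.89 + 0.86] − 0.76 = 1.75 − 0.76 = 0.99.
Reliability = 0.99 / 1.24 = 0.7984.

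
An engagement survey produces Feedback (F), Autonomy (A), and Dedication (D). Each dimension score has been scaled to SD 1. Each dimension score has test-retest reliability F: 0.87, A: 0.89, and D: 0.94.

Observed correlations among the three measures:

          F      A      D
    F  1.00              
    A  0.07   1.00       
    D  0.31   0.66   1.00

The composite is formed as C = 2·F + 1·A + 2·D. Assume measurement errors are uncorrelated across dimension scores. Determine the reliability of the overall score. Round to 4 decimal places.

0.9396

Var(C) = 2² + 1 + 2² + 2·[2·0.07 + 4·0.31 + 2·0.66] = 9 + 5.4 = 14.4.
With uncorrelated errors the cross-covariances are all true-score covariance, so they carry over unchanged; only the diagonal terms shrink to ρᵢσᵢ².
True-score variance = [2²·0.87 + 0.89 + 2²·0.94] + 5.4 = 8.13 + 5.4 = 13.53.
Reliability = 13.53 / 14.4 = 0.9396.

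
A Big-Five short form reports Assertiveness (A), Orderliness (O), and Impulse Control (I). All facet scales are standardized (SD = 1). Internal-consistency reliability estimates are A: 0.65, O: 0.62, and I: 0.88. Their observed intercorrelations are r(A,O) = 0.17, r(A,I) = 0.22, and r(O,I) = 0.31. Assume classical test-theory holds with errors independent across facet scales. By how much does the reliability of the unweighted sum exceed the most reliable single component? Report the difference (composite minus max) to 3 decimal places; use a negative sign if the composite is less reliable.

Var(sum) = 3 + 1.4 = 4.4; true-score variance = 2.15 + 1.4 = 3.55; composite reliability = 0.8068.
Max component reliability = 0.8800.
Difference = 0.8068 − 0.8800 = -0.073.

-0.073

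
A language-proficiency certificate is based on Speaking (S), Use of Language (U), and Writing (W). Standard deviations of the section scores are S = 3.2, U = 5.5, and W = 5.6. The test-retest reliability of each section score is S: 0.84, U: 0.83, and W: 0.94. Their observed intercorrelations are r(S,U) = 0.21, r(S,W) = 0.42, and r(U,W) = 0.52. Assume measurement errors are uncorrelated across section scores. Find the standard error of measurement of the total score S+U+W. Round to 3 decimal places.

Var(total) = 71.85 + 54.4768 = 126.327.
True-score variance = 63.1875 + 54.4768 = 117.664, so reliability = 0.9314.
Error variance = 126.327 − 117.664 = 8.6625; SEM = √8.6625 = 2.943.

2.943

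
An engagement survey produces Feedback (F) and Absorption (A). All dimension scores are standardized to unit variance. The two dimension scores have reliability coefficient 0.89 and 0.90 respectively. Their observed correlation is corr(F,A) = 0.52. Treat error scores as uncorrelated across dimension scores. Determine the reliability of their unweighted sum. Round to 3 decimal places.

0.931

Var(F+A) = 2 + 2·[0.52] = 2 + 1.04 = 3.04.
Because errors are independent across components, Cov(Tᵢ,Tⱼ) = Cov(Xᵢ,Xⱼ); the off-diagonal part of the true-score variance is the same as above.
True-score variance = [0.89 + 0.90] + 1.04 = 1.79 + 1.04 = 2.83.
Reliability = 2.83 / 3.04 = 0.931.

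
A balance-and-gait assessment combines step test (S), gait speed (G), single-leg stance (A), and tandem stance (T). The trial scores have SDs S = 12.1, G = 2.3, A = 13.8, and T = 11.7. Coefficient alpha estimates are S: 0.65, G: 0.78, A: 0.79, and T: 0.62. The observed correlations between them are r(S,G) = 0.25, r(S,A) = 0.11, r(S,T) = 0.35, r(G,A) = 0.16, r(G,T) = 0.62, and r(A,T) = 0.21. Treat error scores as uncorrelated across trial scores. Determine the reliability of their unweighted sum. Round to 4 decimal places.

Var(S+G+A+T) = 12.1² + 2.3² + 13.8² + 11.7² + 2·[12.1·2.3·0.25 + 12.1·13.8·0.11 + 12.1·11.7·0.35 + 2.3·13.8·0.16 + 2.3·11.7·0.62 + 13.8·11.7·0.21] = 479.03 + 261.088 = 740.118.
Under uncorrelated errors the observed covariances equal the true-score covariances, so only the own-variance terms attenuate.
True-score variance = [12.1²·0.65 + 2.3²·0.78 + 13.8²·0.79 + 11.7²·0.62] + 261.088 = 334.612 + 261.088 = 595.7.
Reliability = 595.7 / 740.118 = 0.8049.

0.8049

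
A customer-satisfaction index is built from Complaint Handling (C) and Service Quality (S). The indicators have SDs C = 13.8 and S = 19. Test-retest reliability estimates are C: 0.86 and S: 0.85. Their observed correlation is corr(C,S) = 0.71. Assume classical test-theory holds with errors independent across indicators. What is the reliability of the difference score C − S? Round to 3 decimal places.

0.549

Var(C−S) = 13.8² + 19² − 2·13.8·19·0.71 = 551.44 − 372.324 = 179.116.
Under uncorrelated errors the observed covariances equal the true-score covariances, so only the own-variance terms attenuate.
True-score variance = [13.8²·0.86 + 19²·0.85] − 372.324 = 470.628 − 372.324 = 98.3044.
Reliability = 98.3044 / 179.116 = 0.549.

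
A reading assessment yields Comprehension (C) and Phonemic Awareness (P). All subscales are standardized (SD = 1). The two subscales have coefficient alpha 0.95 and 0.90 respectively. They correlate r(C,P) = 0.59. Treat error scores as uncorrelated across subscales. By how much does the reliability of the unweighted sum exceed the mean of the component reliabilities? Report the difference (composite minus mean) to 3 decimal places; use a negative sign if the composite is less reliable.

0.028

Var(sum) = 2 + 1.18 = 3.18; true-score variance = 1.85 + 1.18 = 3.03; composite reliability = 0.9528.
Mean component reliability = 0.9250.
Difference = 0.9528 − 0.9250 = 0.028.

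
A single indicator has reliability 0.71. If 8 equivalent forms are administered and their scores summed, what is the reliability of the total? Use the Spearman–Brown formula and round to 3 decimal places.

0.951

ρ_k = kρ / (1 + (k−1)ρ) = 8·0.71 / (1 + 7·0.71) = 5.680 / 5.970 = 0.951.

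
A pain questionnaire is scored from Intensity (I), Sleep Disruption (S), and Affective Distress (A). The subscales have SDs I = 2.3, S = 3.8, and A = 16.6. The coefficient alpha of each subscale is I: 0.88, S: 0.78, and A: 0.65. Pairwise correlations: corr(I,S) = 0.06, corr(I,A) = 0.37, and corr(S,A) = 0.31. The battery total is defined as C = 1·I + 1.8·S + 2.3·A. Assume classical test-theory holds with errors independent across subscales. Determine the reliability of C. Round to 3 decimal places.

Var(C) = 2.3² + 1.8²·3.8² + 2.3²·16.6² + 2·[1.8·2.3·3.8·0.06 + 2.3·2.3·16.6·0.37 + 4.14·3.8·16.6·0.31] = 1509.79 + 228.784 = 1738.57.
Under uncorrelated errors the observed covariances equal the true-score covariances, so only the own-variance terms attenuate.
True-score variance = [2.3²·0.88 + 1.8²·3.8²·0.78 + 2.3²·16.6²·0.65] + 228.784 = 988.661 + 228.784 = 1217.44.
Reliability = 1217.44 / 1738.57 = 0.700.

0.700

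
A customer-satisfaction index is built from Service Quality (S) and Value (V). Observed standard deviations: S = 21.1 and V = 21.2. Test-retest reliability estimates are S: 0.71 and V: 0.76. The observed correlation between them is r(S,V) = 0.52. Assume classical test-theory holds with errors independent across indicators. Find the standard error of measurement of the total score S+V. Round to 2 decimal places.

15.39

Var(total) = 894.65 + 465.213 = 1359.86.
True-score variance = 657.674 + 465.213 = 1122.89, so reliability = 0.8257.
Error variance = 1359.86 − 1122.89 = 236.976; SEM = √236.976 = 15.39.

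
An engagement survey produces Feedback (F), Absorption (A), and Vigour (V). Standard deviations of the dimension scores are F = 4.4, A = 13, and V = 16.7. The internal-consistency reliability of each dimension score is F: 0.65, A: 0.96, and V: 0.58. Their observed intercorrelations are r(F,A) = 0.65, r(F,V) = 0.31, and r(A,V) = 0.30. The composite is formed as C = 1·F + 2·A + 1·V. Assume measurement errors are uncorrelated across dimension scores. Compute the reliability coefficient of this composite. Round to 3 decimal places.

Var(C) = 4.4² + 2²·13² + 16.7² + 2·[2·4.4·13·0.65 + 4.4·16.7·0.31 + 2·13·16.7·0.30] = 974.25 + 454.798 = 1429.05.
Because errors are independent across components, Cov(Tᵢ,Tⱼ) = Cov(Xᵢ,Xⱼ); the off-diagonal part of the true-score variance is the same as above.
True-score variance = [4.4²·0.65 + 2²·13²·0.96 + 16.7²·0.58] + 454.798 = 823.3 + 454.798 = 1278.1.
Reliability = 1278.1 / 1429.05 = 0.894.

0.894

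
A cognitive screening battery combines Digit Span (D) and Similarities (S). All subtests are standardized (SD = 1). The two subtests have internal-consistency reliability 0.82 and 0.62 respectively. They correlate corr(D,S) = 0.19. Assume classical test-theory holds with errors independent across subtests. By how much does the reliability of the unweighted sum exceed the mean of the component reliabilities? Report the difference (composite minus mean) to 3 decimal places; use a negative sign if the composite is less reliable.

0.045

Var(sum) = 2 + 0.38 = 2.38; true-score variance = 1.44 + 0.38 = 1.82; composite reliability = 0.7647.
Mean component reliability = 0.7200.
Difference = 0.7647 − 0.7200 = 0.045.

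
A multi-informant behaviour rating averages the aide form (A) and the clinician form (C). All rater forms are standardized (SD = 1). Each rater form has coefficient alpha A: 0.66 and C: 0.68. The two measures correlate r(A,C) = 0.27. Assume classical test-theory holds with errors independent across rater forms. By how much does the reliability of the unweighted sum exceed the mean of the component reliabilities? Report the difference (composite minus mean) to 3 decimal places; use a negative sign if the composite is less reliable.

Var(sum) = 2 + 0.54 = 2.54; true-score variance = 1.34 + 0.54 = 1.88; composite reliability = 0.7402.
Mean component reliability = 0.6700.
Difference = 0.7402 − 0.6700 = 0.070.

0.070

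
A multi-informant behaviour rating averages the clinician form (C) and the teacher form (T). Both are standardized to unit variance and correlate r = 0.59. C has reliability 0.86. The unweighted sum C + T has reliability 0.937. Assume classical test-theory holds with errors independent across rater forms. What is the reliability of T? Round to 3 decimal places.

Var(C+T) = 2 + 2·0.59 = 3.180.
True-score variance = ρ_C + ρ_T + 2·0.59, so 0.937 = (0.86 + ρ_T + 1.18) / 3.180.
ρ_T = 0.937·3.180 − 0.86 − 1.18 = 0.940.

0.940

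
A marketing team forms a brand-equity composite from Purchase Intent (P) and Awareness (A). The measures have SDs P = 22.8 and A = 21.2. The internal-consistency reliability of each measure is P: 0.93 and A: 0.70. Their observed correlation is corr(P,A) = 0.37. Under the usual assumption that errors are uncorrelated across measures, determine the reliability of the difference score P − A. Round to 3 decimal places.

0.720

Var(P−A) = 22.8² + 21.2² − 2·22.8·21.2·0.37 = 969.28 − 357.686 = 611.594.
With uncorrelated errors the cross-covariances are all true-score covariance, so they carry over unchanged; only the diagonal terms shrink to ρᵢσᵢ².
True-score variance = [22.8²·0.93 + 21.2²·0.70] − 357.686 = 798.059 − 357.686 = 440.373.
Reliability = 440.373 / 611.594 = 0.720.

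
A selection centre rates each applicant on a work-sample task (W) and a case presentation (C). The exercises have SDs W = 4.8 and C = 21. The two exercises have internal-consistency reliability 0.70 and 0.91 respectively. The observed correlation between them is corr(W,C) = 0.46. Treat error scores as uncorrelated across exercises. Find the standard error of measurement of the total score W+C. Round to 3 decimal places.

Var(total) = 464.04 + 92.736 = 556.776.
True-score variance = 417.438 + 92.736 = 510.174, so reliability = 0.9163.
Error variance = 556.776 − 510.174 = 46.602; SEM = √46.602 = 6.827.

6.827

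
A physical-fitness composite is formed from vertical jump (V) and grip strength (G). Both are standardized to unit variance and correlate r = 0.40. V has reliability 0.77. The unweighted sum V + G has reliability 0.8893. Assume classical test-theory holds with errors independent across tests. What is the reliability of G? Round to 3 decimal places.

Var(V+G) = 2 + 2·0.40 = 2.800.
True-score variance = ρ_V + ρ_G + 2·0.40, so 0.8893 = (0.77 + ρ_G + 0.80) / 2.800.
ρ_G = 0.8893·2.800 − 0.77 − 0.80 = 0.920.

0.920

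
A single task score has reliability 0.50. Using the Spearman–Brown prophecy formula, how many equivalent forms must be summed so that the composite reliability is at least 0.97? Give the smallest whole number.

k ≥ ρ*(1−ρ₁)/(ρ₁(1−ρ*)) = 0.97·0.50 / (0.50·0.03) = 32.333.
Smallest integer k = 33.

33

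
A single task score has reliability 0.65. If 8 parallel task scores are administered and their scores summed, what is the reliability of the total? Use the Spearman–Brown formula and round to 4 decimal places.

0.9369

ρ_k = kρ / (1 + (k−1)ρ) = 8·0.65 / (1 + 7·0.65) = 5.200 / 5.550 = 0.9369.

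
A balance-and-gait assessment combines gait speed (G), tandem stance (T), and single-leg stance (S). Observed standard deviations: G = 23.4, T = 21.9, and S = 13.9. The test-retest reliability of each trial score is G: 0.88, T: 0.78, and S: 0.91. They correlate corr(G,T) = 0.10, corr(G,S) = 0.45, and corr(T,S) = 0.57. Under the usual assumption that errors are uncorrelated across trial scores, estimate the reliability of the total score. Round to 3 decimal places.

0.904

Var(G+T+S) = 23.4² + 21.9² + 13.9² + 2·[23.4·21.9·0.10 + 23.4·13.9·0.45 + 21.9·13.9·0.57] = 1220.38 + 742.253 = 1962.63.
Under uncorrelated errors the observed covariances equal the true-score covariances, so only the own-variance terms attenuate.
True-score variance = [23.4²·0.88 + 21.9²·0.78 + 13.9²·0.91] + 742.253 = 1031.77 + 742.253 = 1774.02.
Reliability = 1774.02 / 1962.63 = 0.904.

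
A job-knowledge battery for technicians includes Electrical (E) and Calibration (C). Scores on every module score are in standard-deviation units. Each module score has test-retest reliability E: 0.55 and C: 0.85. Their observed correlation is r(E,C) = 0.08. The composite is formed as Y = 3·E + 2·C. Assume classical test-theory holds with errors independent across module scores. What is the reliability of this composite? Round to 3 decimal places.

0.667

Var(Y) = 3² + 2² + 2·[6·0.08] = 13 + 0.96 = 13.96.
Because errors are independent across components, Cov(Tᵢ,Tⱼ) = Cov(Xᵢ,Xⱼ); the off-diagonal part of the true-score variance is the same as above.
True-score variance = [3²·0.55 + 2²·0.85] + 0.96 = 8.35 + 0.96 = 9.31.
Reliability = 9.31 / 13.96 = 0.667.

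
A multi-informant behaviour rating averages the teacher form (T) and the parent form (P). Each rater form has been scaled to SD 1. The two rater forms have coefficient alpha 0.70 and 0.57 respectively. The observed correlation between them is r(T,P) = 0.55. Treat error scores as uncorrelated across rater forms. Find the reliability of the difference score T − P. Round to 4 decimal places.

Var(T−P) = 1 + 1 − 2·0.55 = 2 − 1.1 = 0.9.
Because errors are independent across components, Cov(Tᵢ,Tⱼ) = Cov(Xᵢ,Xⱼ); the off-diagonal part of the true-score variance is the same as above.
True-score variance = [0.70 + 0.57] − 1.1 = 1.27 − 1.1 = 0.17.
Reliability = 0.17 / 0.9 = 0.1889.

0.1889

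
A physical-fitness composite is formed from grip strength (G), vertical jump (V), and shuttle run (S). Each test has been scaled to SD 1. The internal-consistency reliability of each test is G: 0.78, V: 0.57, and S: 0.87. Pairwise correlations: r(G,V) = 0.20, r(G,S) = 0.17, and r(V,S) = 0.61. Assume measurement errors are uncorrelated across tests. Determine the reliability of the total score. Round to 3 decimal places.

0.843

Var(G+V+S) = 3 + 2·[0.20 + 0.17 + 0.61] = 3 + 1.96 = 4.96.
With uncorrelated errors the cross-covariances are all true-score covariance, so they carry over unchanged; only the diagonal terms shrink to ρᵢσᵢ².
True-score variance = [0.78 + 0.57 + 0.87] + 1.96 = 2.22 + 1.96 = 4.18.
Reliability = 4.18 / 4.96 = 0.843.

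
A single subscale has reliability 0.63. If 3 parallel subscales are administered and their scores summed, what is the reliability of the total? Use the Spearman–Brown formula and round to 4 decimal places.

ρ_k = kρ / (1 + (k−1)ρ) = 3·0.63 / (1 + 2·0.63) = 1.890 / 2.260 = 0.8363.

0.8363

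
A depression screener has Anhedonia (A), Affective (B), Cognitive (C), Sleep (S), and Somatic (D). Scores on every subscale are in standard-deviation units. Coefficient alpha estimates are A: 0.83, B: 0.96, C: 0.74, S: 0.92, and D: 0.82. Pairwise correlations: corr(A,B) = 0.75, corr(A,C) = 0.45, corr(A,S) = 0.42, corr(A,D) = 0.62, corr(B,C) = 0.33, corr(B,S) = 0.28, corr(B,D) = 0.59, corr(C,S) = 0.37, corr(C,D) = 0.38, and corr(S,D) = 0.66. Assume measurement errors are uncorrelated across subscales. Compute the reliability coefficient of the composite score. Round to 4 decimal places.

0.9503

Var(A+B+C+S+D) = 5 + 2·[0.75 + 0.45 + 0.42 + 0.62 + 0.33 + 0.28 + 0.59 + 0.37 + 0.38 + 0.66] = 5 + 9.7 = 14.7.
Under uncorrelated errors the observed covariances equal the true-score covariances, so only the own-variance terms attenuate.
True-score variance = [0.83 + 0.96 + 0.74 + 0.92 + 0.82] + 9.7 = 4.27 + 9.7 = 13.97.
Reliability = 13.97 / 14.7 = 0.9503.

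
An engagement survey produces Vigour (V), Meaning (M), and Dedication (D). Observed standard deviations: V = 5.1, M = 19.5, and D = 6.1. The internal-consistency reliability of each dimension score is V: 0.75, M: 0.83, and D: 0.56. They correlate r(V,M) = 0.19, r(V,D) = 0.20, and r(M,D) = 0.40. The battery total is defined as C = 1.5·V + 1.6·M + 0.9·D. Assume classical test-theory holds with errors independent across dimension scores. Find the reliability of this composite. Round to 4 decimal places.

Var(C) = 1.5²·5.1² + 1.6²·19.5² + 0.9²·6.1² + 2·[2.4·5.1·19.5·0.19 + 1.35·5.1·6.1·0.20 + 1.44·19.5·6.1·0.40] = 1062.1 + 244.528 = 1306.63.
With uncorrelated errors the cross-covariances are all true-score covariance, so they carry over unchanged; only the diagonal terms shrink to ρᵢσᵢ².
True-score variance = [1.5²·5.1²·0.75 + 1.6²·19.5²·0.83 + 0.9²·6.1²·0.56] + 244.528 = 868.726 + 244.528 = 1113.25.
Reliability = 1113.25 / 1306.63 = 0.8520.

0.8520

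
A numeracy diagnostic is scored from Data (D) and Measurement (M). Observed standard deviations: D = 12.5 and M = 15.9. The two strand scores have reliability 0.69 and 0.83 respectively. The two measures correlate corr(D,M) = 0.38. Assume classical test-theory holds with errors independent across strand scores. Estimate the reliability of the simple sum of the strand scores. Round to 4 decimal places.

0.8368

Var(D+M) = 12.5² + 15.9² + 2·[12.5·15.9·0.38] = 409.06 + 151.05 = 560.11.
With uncorrelated errors the cross-covariances are all true-score covariance, so they carry over unchanged; only the diagonal terms shrink to ρᵢσᵢ².
True-score variance = [12.5²·0.69 + 15.9²·0.83] + 151.05 = 317.645 + 151.05 = 468.695.
Reliability = 468.695 / 560.11 = 0.8368.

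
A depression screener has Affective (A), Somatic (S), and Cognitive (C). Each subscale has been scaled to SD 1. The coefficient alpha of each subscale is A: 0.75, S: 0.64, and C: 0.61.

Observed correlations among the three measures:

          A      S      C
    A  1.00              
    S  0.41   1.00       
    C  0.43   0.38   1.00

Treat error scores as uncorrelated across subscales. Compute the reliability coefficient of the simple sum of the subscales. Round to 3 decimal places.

Var(A+S+C) = 3 + 2·[0.41 + 0.43 + 0.38] = 3 + 2.44 = 5.44.
With uncorrelated errors the cross-covariances are all true-score covariance, so they carry over unchanged; only the diagonal terms shrink to ρᵢσᵢ².
True-score variance = [0.75 + 0.64 + 0.61] + 2.44 = 2 + 2.44 = 4.44.
Reliability = 4.44 / 5.44 = 0.816.

0.816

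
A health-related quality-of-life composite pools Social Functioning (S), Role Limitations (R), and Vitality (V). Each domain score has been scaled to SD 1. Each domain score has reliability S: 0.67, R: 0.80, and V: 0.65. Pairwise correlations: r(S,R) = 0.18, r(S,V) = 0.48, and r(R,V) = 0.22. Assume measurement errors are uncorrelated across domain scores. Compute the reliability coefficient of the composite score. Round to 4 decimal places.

Var(S+R+V) = 3 + 2·[0.18 + 0.48 + 0.22] = 3 + 1.76 = 4.76.
Because errors are independent across components, Cov(Tᵢ,Tⱼ) = Cov(Xᵢ,Xⱼ); the off-diagonal part of the true-score variance is the same as above.
True-score variance = [0.67 + 0.80 + 0.65] + 1.76 = 2.12 + 1.76 = 3.88.
Reliability = 3.88 / 4.76 = 0.8151.

0.8151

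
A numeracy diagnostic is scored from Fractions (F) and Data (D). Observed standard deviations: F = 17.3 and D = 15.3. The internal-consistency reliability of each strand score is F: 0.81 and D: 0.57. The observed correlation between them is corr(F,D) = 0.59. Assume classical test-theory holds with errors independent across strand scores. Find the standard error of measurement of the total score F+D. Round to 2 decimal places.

12.55

Var(total) = 533.38 + 312.334 = 845.714.
True-score variance = 375.856 + 312.334 = 688.19, so reliability = 0.8137.
Error variance = 845.714 − 688.19 = 157.524; SEM = √157.524 = 12.55.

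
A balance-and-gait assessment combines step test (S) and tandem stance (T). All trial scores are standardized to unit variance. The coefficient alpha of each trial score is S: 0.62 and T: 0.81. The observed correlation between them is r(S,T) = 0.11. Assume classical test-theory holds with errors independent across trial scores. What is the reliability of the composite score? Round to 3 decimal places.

0.743

Var(S+T) = 2 + 2·[0.11] = 2 + 0.22 = 2.22.
Because errors are independent across components, Cov(Tᵢ,Tⱼ) = Cov(Xᵢ,Xⱼ); the off-diagonal part of the true-score variance is the same as above.
True-score variance = [0.62 + 0.81] + 0.22 = 1.43 + 0.22 = 1.65.
Reliability = 1.65 / 2.22 = 0.743.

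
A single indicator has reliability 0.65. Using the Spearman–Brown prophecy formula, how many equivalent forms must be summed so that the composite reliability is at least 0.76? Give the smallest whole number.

2

k ≥ ρ*(1−ρ₁)/(ρ₁(1−ρ*)) = 0.76·0.35 / (0.65·0.24) = 1.705.
Smallest integer k = 2.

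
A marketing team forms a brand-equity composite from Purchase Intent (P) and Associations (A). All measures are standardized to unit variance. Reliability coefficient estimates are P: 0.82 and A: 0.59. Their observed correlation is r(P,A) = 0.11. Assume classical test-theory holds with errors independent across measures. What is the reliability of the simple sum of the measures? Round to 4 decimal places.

0.7342

Var(P+A) = 2 + 2·[0.11] = 2 + 0.22 = 2.22.
Because errors are independent across components, Cov(Tᵢ,Tⱼ) = Cov(Xᵢ,Xⱼ); the off-diagonal part of the true-score variance is the same as above.
True-score variance = [0.82 + 0.59] + 0.22 = 1.41 + 0.22 = 1.63.
Reliability = 1.63 / 2.22 = 0.7342.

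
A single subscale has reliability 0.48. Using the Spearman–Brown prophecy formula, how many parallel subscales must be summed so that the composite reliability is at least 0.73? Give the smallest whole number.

k ≥ ρ*(1−ρ₁)/(ρ₁(1−ρ*)) = 0.73·0.52 / (0.48·0.27) = 2.929.
Smallest integer k = 3.

3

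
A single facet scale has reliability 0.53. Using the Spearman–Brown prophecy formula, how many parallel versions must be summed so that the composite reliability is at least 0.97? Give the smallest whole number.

k ≥ ρ*(1−ρ₁)/(ρ₁(1−ρ*)) = 0.97·0.47 / (0.53·0.03) = 28.673.
Smallest integer k = 29.

29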